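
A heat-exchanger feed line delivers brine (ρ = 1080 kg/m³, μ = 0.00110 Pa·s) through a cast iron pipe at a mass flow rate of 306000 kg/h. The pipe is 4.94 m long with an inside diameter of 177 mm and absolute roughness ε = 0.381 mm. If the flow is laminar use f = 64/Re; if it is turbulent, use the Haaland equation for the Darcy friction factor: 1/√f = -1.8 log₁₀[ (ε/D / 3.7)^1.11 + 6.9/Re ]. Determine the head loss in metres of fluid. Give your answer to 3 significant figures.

ṁ = 306000 kg/h = 306000/3600 = 85 kg/s.
A = πD²/4 = π(0.177)²/4 = 0.02461 m²; mean velocity V = ṁ/(ρA) = 85/(1080 · 0.02461) = 3.199 m/s.
Reynolds number Re = ρVD/μ = 1080 · 3.199 · 0.177 / 0.0011 = 5.559e+05.
Re > 4000 → turbulent. Relative roughness ε/D = 0.000381/0.177 = 0.00215. Haaland: 1/√f = -1.8 log₁₀[(0.00215/3.7)^1.11 + 6.9/5.559e+05] = -1.8 log₁₀[0.000256 + 1.24e-05] = 6.427, so f = 0.02421.
Darcy-Weisbach: ΔP = f(L/D)(ρV²/2) = 0.02421·(4.94/0.177)·(1080·3.199²/2) = 0.02421·27.91·5525 = 3733 Pa.
Head loss h_f = ΔP/(ρg) = 3733/(1080·9.81) = 0.352 m.

h_f ≈ 0.352 m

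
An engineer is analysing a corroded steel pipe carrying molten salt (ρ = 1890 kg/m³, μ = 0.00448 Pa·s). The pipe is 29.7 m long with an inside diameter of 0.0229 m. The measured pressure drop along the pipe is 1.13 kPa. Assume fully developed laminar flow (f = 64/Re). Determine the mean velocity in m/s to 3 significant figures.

For laminar flow, f = 64/Re with Re = ρVD/μ, so Darcy-Weisbach reduces to ΔP = 32μLV/D². Solving for V: V = ΔP·D²/(32μL) = 1130·(0.0229)²/(32·0.00448·29.7) = 0.1392 m/s.
Check: Re = ρVD/μ = 1890·0.1392·0.0229/0.00448 = 1345 < 2300, so the laminar assumption holds.

V ≈ 0.139 m/s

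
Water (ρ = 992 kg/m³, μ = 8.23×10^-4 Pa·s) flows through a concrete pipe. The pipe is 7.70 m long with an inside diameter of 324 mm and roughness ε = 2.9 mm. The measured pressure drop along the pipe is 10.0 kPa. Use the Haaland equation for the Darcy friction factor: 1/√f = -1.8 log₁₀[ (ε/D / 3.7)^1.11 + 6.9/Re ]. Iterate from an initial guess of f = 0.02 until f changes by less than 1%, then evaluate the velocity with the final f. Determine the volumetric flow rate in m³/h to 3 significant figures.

Q ≈ 1430 m³/h

Rearranging Darcy-Weisbach: V = √(2·ΔP·D/(f·L·ρ)). With ε/D = 0.0029/0.324 = 0.00895, iterate starting from f = 0.02:
  f = 0.02 → V = √(2·1e+04·0.324/(0.02·7.7·992)) = 6.513 m/s; Re = ρVD/μ = 2.543e+06; f → 0.03662
  f = 0.03662 → V = 4.813 m/s; Re = 1.88e+06; f → 0.03663
Converged (Δf/f < 1%). With the final f = 0.03663: V = √(2·1e+04·0.324/(0.03663·7.7·992)) = 4.813 m/s.
Q = V·A = 4.813·(π/4·0.324²) = 0.3968 m³/s = 1430 m³/h.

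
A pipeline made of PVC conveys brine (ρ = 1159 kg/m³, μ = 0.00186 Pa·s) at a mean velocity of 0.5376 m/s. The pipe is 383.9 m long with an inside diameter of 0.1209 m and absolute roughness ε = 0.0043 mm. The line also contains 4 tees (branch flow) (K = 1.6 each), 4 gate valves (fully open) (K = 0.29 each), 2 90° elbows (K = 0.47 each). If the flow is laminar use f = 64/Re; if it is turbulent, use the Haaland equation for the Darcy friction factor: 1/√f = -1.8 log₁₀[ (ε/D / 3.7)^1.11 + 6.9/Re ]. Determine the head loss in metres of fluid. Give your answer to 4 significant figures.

h_f ≈ 1.145 m

Reynolds number Re = ρVD/μ = 1159 · 0.5376 · 0.1209 / 0.00186 = 4.05e+04.
Re > 4000 → turbulent. Relative roughness ε/D = 4.3e-06/0.1209 = 3.56e-05. Haaland: 1/√f = -1.8 log₁₀[(3.56e-05/3.7)^1.11 + 6.9/4.05e+04] = -1.8 log₁₀[2.7e-06 + 0.00017] = 6.771, so f = 0.02181.
Total minor-loss coefficient ΣK = 4·1.6 + 4·0.29 + 2·0.47 = 8.5.
ΔP = [f·L/D + ΣK]·(ρV²/2) = [0.02181·383.9/0.1209 + 8.5]·(1159·0.5376²/2) = [69.26 + 8.5]·167.5 = 1.302e+04 Pa.
Head loss h_f = ΔP/(ρg) = 1.302e+04/(1159·9.81) = 1.145 m.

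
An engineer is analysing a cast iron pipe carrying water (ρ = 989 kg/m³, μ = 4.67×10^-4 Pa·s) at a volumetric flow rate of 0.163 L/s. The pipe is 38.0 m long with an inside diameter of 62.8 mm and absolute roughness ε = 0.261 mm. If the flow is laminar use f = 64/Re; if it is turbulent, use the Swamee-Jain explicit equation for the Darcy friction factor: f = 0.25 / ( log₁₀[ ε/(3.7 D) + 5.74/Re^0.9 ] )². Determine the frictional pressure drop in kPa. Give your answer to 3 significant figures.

Q = 0.163 L/s = 0.163/1000 = 0.000163 m³/s.
Cross-sectional area A = πD²/4 = π(0.0628)²/4 = 0.003097 m²; mean velocity V = Q/A = 0.000163/0.003097 = 0.05262 m/s.
Reynolds number Re = ρVD/μ = 989 · 0.05262 · 0.0628 / 0.000467 = 6999.
Re > 4000 → turbulent. Relative roughness ε/D = 0.000261/0.0628 = 0.00416. Swamee-Jain: f = 0.25/(log₁₀[0.00416/3.7 + 5.74/6999^0.9])² = 0.25/(log₁₀[0.00112 + 0.00199])² = 0.25/(-2.507)² = 0.03977.
Darcy-Weisbach: ΔP = f(L/D)(ρV²/2) = 0.03977·(38/0.0628)·(989·0.05262²/2) = 0.03977·605.1·1.369 = 32.96 Pa.
ΔP = 32.96 Pa = 0.0330 kPa.

ΔP ≈ 0.0330 kPa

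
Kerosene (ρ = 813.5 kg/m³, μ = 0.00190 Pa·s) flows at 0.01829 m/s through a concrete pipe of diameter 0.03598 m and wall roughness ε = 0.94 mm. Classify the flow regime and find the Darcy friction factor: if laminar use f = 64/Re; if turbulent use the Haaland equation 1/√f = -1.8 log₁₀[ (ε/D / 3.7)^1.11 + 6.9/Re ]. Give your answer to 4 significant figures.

Re = ρVD/μ = 813.5·0.01829·0.03598/0.0019 = 281.8.
Re < 2300 → laminar, so f = 64/Re = 0.2271 (roughness is irrelevant in laminar flow).

f ≈ 0.2271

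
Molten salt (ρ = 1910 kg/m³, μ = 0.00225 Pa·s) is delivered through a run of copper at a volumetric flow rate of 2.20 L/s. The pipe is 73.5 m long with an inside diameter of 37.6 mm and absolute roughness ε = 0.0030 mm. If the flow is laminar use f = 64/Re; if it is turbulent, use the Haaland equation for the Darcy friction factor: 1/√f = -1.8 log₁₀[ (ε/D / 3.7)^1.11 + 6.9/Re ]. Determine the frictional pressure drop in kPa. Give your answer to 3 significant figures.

Q = 2.20 L/s = 2.20/1000 = 0.0022 m³/s.
Cross-sectional area A = πD²/4 = π(0.0376)²/4 = 0.00111 m²; mean velocity V = Q/A = 0.0022/0.00111 = 1.981 m/s.
Reynolds number Re = ρVD/μ = 1910 · 1.981 · 0.0376 / 0.00225 = 6.324e+04.
Re > 4000 → turbulent. Relative roughness ε/D = 3e-06/0.0376 = 7.98e-05. Haaland: 1/√f = -1.8 log₁₀[(7.98e-05/3.7)^1.11 + 6.9/6.324e+04] = -1.8 log₁₀[6.61e-06 + 0.000109] = 7.086, so f = 0.01992.
Darcy-Weisbach: ΔP = f(L/D)(ρV²/2) = 0.01992·(73.5/0.0376)·(1910·1.981²/2) = 0.01992·1955·3749 = 1.46e+05 Pa.
ΔP = 1.46e+05 Pa = 146 kPa.

ΔP ≈ 146 kPa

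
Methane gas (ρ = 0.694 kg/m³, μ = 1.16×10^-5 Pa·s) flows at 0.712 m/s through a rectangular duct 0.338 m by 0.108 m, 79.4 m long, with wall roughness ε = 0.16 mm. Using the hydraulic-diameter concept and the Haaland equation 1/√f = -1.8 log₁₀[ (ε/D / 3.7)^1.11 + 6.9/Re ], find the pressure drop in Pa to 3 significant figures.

Hydraulic diameter D_h = 4A/P = 4·(0.338·0.108)/(2·(0.338+0.108)) = 0.146/0.892 = 0.1637 m.
Re = ρVD_h/μ = 0.694·0.712·0.1637/1.16e-05 = 6973.
ε/D_h = 0.00016/0.1637 = 0.000977; Haaland gives 1/√f = -1.8 log₁₀[0.000107+0.00099] = 5.328, so f = 0.03522.
ΔP = f(L/D_h)(ρV²/2) = 0.03522·79.4/0.1637·0.1759 = 3.006 Pa.

ΔP ≈ 3.01 Pa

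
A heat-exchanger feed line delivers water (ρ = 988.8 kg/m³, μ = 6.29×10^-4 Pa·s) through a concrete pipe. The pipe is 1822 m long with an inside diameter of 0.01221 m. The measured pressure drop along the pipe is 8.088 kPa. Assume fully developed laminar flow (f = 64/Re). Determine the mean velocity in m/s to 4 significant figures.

V ≈ 0.03288 m/s

For laminar flow, f = 64/Re with Re = ρVD/μ, so Darcy-Weisbach reduces to ΔP = 32μLV/D². Solving for V: V = ΔP·D²/(32μL) = 8088·(0.01221)²/(32·0.000629·1822) = 0.03288 m/s.
Check: Re = ρVD/μ = 988.8·0.03288·0.01221/0.000629 = 631.1 < 2300, so the laminar assumption holds.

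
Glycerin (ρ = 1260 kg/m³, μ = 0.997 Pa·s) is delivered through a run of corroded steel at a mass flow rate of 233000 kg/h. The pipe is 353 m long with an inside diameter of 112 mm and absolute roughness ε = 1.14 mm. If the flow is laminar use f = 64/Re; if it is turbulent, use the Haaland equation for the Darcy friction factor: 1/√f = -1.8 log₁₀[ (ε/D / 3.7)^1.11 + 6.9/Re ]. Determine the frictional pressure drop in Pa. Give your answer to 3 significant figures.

ṁ = 233000 kg/h = 233000/3600 = 64.72 kg/s.
A = πD²/4 = π(0.112)²/4 = 0.009852 m²; mean velocity V = ṁ/(ρA) = 64.72/(1260 · 0.009852) = 5.214 m/s.
Reynolds number Re = ρVD/μ = 1260 · 5.214 · 0.112 / 0.997 = 738.
Re < 2300 → laminar flow, so f = 64/Re = 64/738 = 0.08672 (the turbulent correlation is not needed).
Darcy-Weisbach: ΔP = f(L/D)(ρV²/2) = 0.08672·(353/0.112)·(1260·5.214²/2) = 0.08672·3152·1.713e+04 = 4.681e+06 Pa.

ΔP ≈ 4.68×10^6 Pa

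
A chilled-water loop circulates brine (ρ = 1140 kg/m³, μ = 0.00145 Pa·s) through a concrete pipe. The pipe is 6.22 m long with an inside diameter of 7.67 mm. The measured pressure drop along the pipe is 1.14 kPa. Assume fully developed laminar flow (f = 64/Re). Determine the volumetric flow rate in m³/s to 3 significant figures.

For laminar flow, f = 64/Re with Re = ρVD/μ, so Darcy-Weisbach reduces to ΔP = 32μLV/D². Solving for V: V = ΔP·D²/(32μL) = 1140·(0.00767)²/(32·0.00145·6.22) = 0.2324 m/s.
Check: Re = ρVD/μ = 1140·0.2324·0.00767/0.00145 = 1401 < 2300, so the laminar assumption holds.
Q = V·A = 0.2324·(π/4·0.00767²) = 1.074e-05 m³/s = 1.07×10^-5 m³/s.

Q ≈ 1.07×10^-5 m³/s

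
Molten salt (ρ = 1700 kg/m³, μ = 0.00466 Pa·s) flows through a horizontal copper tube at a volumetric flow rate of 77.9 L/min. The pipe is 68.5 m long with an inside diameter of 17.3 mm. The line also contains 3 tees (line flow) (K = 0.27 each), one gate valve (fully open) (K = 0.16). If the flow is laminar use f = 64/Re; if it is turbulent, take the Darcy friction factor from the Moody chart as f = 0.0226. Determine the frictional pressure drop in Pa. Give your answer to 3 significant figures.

Q = 77.9 L/min = 77.9/60000 = 0.001298 m³/s.
Cross-sectional area A = πD²/4 = π(0.0173)²/4 = 0.0002351 m²; mean velocity V = Q/A = 0.001298/0.0002351 = 5.523 m/s.
Reynolds number Re = ρVD/μ = 1700 · 5.523 · 0.0173 / 0.00466 = 3.486e+04.
Re > 4000 → turbulent; use the Moody-chart value f = 0.0226.
Total minor-loss coefficient ΣK = 3·0.27 + 1·0.16 = 0.97.
ΔP = [f·L/D + ΣK]·(ρV²/2) = [0.0226·68.5/0.0173 + 0.97]·(1700·5.523²/2) = [89.49 + 0.97]·2.593e+04 = 2.346e+06 Pa.

ΔP ≈ 2.35×10^6 Pa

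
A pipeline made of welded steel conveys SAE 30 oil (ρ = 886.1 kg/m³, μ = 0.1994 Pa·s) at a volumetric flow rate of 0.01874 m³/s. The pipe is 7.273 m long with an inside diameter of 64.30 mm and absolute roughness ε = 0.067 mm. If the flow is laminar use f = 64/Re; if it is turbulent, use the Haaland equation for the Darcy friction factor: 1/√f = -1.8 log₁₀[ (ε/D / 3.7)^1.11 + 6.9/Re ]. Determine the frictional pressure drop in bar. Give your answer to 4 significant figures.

Cross-sectional area A = πD²/4 = π(0.0643)²/4 = 0.003247 m²; mean velocity V = Q/A = 0.01874/0.003247 = 5.771 m/s.
Reynolds number Re = ρVD/μ = 886.1 · 5.771 · 0.0643 / 0.199 = 1649.
Re < 2300 → laminar flow, so f = 64/Re = 64/1649 = 0.03881 (the turbulent correlation is not needed).
Darcy-Weisbach: ΔP = f(L/D)(ρV²/2) = 0.03881·(7.273/0.0643)·(886.1·5.771²/2) = 0.03881·113.1·1.476e+04 = 6.478e+04 Pa.
ΔP = 6.478e+04 Pa = 0.6478 bar.

ΔP ≈ 0.6478 bar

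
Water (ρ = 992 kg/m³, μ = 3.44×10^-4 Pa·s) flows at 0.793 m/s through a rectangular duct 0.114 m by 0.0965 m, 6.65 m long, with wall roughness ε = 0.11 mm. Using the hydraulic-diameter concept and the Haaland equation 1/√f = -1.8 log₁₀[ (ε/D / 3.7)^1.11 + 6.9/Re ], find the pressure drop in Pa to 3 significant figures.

ΔP ≈ 415 Pa

Hydraulic diameter D_h = 4A/P = 4·(0.114·0.0965)/(2·(0.114+0.0965)) = 0.044/0.421 = 0.1045 m.
Re = ρVD_h/μ = 992·0.793·0.1045/0.000344 = 2.39e+05.
ε/D_h = 0.00011/0.1045 = 0.00105; Haaland gives 1/√f = -1.8 log₁₀[0.000116+2.89e-05] = 6.911, so f = 0.02094.
ΔP = f(L/D_h)(ρV²/2) = 0.02094·6.65/0.1045·311.9 = 415.5 Pa.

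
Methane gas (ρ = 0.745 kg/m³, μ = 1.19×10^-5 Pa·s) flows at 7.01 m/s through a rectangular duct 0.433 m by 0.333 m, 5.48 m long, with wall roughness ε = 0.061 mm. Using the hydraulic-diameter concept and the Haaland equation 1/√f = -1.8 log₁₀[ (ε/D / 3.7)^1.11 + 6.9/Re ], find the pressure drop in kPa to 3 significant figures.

ΔP ≈ 0.00455 kPa

Hydraulic diameter D_h = 4A/P = 4·(0.433·0.333)/(2·(0.433+0.333)) = 0.5768/1.532 = 0.3765 m.
Re = ρVD_h/μ = 0.745·7.01·0.3765/1.19e-05 = 1.652e+05.
ε/D_h = 6.1e-05/0.3765 = 0.000162; Haaland gives 1/√f = -1.8 log₁₀[1.45e-05+4.18e-05] = 7.649, so f = 0.01709.
ΔP = f(L/D_h)(ρV²/2) = 0.01709·5.48/0.3765·18.3 = 4.554 Pa.
ΔP = 0.00455 kPa.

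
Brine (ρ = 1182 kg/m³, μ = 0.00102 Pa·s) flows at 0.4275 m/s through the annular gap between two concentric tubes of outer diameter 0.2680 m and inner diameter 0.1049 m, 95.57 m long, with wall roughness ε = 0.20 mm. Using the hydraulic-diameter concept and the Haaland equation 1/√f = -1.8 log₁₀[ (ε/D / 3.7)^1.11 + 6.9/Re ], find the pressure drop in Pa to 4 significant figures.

Hydraulic diameter D_h = 4A/P = D_o - D_i = 0.268 - 0.1049 = 0.1631 m.
Re = ρVD_h/μ = 1182·0.4275·0.1631/0.00102 = 8.08e+04.
ε/D_h = 0.0002/0.1631 = 0.00123; Haaland gives 1/√f = -1.8 log₁₀[0.000137+8.54e-05] = 6.574, so f = 0.02314.
ΔP = f(L/D_h)(ρV²/2) = 0.02314·95.57/0.1631·108 = 1464 Pa.

ΔP ≈ 1464 Pa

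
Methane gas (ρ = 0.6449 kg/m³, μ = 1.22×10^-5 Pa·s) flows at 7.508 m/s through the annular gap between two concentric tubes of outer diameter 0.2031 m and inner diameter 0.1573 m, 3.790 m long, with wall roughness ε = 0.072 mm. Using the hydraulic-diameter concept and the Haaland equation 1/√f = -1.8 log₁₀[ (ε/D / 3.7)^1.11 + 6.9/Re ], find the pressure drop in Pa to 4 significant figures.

ΔP ≈ 43.91 Pa

Hydraulic diameter D_h = 4A/P = D_o - D_i = 0.2031 - 0.1573 = 0.0458 m.
Re = ρVD_h/μ = 0.6449·7.508·0.0458/1.22e-05 = 1.818e+04.
ε/D_h = 7.2e-05/0.0458 = 0.00157; Haaland gives 1/√f = -1.8 log₁₀[0.000181+0.00038] = 5.853, so f = 0.02919.
ΔP = f(L/D_h)(ρV²/2) = 0.02919·3.79/0.0458·18.18 = 43.91 Pa.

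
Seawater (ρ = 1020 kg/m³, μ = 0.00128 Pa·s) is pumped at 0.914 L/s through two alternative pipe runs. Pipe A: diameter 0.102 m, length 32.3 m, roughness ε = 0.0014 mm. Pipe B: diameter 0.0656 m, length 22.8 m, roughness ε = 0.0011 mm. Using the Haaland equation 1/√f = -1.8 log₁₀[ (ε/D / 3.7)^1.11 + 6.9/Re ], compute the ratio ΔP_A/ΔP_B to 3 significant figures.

ΔP_A/ΔP_B ≈ 0.176

Pipe A: V = Q/A = 0.000914/0.008171 = 0.1119 m/s; Re = 9092; ε/D = 1.37e-05; Haaland → f = 0.03172; ΔP_A = f(L/D)(ρV²/2) = 64.1 Pa.
Pipe B: V = Q/A = 0.000914/0.00338 = 0.2704 m/s; Re = 1.414e+04; ε/D = 1.68e-05; Haaland → f = 0.02816; ΔP_B = f(L/D)(ρV²/2) = 365.1 Pa.
ΔP_A/ΔP_B = 64.1/365.1 = 0.176.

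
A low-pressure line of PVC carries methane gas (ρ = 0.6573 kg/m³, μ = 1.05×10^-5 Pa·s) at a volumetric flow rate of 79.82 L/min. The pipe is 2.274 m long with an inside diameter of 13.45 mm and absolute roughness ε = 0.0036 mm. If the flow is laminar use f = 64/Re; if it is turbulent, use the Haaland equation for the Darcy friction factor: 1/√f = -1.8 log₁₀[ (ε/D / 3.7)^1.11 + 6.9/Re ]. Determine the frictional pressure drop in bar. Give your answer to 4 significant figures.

ΔP ≈ 0.001621 bar

Q = 79.82 L/min = 79.82/60000 = 0.00133 m³/s.
Cross-sectional area A = πD²/4 = π(0.01345)²/4 = 0.0001421 m²; mean velocity V = Q/A = 0.00133/0.0001421 = 9.363 m/s.
Reynolds number Re = ρVD/μ = 0.6573 · 9.363 · 0.01345 / 1.05e-05 = 7884.
Re > 4000 → turbulent. Relative roughness ε/D = 3.6e-06/0.01345 = 0.000268. Haaland: 1/√f = -1.8 log₁₀[(0.000268/3.7)^1.11 + 6.9/7884] = -1.8 log₁₀[2.53e-05 + 0.000875] = 5.482, so f = 0.03328.
Darcy-Weisbach: ΔP = f(L/D)(ρV²/2) = 0.03328·(2.274/0.01345)·(0.6573·9.363²/2) = 0.03328·169.1·28.81 = 162.1 Pa.
ΔP = 162.1 Pa = 0.001621 bar.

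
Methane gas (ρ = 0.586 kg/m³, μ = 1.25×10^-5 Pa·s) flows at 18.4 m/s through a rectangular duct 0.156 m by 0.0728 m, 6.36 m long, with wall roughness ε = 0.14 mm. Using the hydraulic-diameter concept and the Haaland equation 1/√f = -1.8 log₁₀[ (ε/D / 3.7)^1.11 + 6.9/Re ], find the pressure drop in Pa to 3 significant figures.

Hydraulic diameter D_h = 4A/P = 4·(0.156·0.0728)/(2·(0.156+0.0728)) = 0.04543/0.4576 = 0.09927 m.
Re = ρVD_h/μ = 0.586·18.4·0.09927/1.25e-05 = 8.563e+04.
ε/D_h = 0.00014/0.09927 = 0.00141; Haaland gives 1/√f = -1.8 log₁₀[0.00016+8.06e-05] = 6.513, so f = 0.02358.
ΔP = f(L/D_h)(ρV²/2) = 0.02358·6.36/0.09927·99.2 = 149.8 Pa.

ΔP ≈ 150 Pa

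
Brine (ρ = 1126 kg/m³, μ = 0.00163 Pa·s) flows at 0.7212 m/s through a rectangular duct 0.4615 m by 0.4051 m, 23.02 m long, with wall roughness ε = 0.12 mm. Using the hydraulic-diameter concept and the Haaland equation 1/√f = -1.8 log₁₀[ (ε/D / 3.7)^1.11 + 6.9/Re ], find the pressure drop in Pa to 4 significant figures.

Hydraulic diameter D_h = 4A/P = 4·(0.4615·0.4051)/(2·(0.4615+0.4051)) = 0.7478/1.733 = 0.4315 m.
Re = ρVD_h/μ = 1126·0.7212·0.4315/0.00163 = 2.15e+05.
ε/D_h = 0.00012/0.4315 = 0.000278; Haaland gives 1/√f = -1.8 log₁₀[2.64e-05+3.21e-05] = 7.618, so f = 0.01723.
ΔP = f(L/D_h)(ρV²/2) = 0.01723·23.02/0.4315·292.8 = 269.2 Pa.

ΔP ≈ 269.2 Pa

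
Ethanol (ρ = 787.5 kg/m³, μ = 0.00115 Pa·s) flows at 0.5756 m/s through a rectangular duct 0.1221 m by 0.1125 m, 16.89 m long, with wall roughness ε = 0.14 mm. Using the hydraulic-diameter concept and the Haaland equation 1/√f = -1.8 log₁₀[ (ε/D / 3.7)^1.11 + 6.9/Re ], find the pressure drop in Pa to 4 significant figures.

Hydraulic diameter D_h = 4A/P = 4·(0.1221·0.1125)/(2·(0.1221+0.1125)) = 0.05495/0.4692 = 0.1171 m.
Re = ρVD_h/μ = 787.5·0.5756·0.1171/0.00115 = 4.616e+04.
ε/D_h = 0.00014/0.1171 = 0.0012; Haaland gives 1/√f = -1.8 log₁₀[0.000133+0.000149] = 6.387, so f = 0.02451.
ΔP = f(L/D_h)(ρV²/2) = 0.02451·16.89/0.1171·130.5 = 461.3 Pa.

ΔP ≈ 461.3 Pa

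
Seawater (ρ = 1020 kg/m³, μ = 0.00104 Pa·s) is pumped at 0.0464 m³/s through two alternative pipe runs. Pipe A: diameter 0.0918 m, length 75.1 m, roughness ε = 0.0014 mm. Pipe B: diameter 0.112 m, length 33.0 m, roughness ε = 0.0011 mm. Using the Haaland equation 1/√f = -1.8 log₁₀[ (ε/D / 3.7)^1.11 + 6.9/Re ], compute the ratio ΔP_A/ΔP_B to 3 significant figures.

Pipe A: V = Q/A = 0.0464/0.006619 = 7.01 m/s; Re = 6.312e+05; ε/D = 1.53e-05; Haaland → f = 0.01274; ΔP_A = f(L/D)(ρV²/2) = 2.613e+05 Pa.
Pipe B: V = Q/A = 0.0464/0.009852 = 4.71 m/s; Re = 5.173e+05; ε/D = 9.82e-06; Haaland → f = 0.0131; ΔP_B = f(L/D)(ρV²/2) = 4.366e+04 Pa.
ΔP_A/ΔP_B = 2.613e+05/4.366e+04 = 5.99.

ΔP_A/ΔP_B ≈ 5.99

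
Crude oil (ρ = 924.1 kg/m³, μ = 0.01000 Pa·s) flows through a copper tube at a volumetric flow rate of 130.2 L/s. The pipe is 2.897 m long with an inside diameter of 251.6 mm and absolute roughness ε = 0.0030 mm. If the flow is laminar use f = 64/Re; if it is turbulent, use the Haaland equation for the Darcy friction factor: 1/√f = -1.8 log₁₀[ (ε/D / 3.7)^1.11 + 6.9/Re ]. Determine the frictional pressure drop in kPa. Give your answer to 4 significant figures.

Q = 130.2 L/s = 130.2/1000 = 0.1302 m³/s.
Cross-sectional area A = πD²/4 = π(0.2516)²/4 = 0.04972 m²; mean velocity V = Q/A = 0.1302/0.04972 = 2.619 m/s.
Reynolds number Re = ρVD/μ = 924.1 · 2.619 · 0.2516 / 0.01 = 6.089e+04.
Re > 4000 → turbulent. Relative roughness ε/D = 3e-06/0.2516 = 1.19e-05. Haaland: 1/√f = -1.8 log₁₀[(1.19e-05/3.7)^1.11 + 6.9/6.089e+04] = -1.8 log₁₀[8.02e-07 + 0.000113] = 7.097, so f = 0.01986.
Darcy-Weisbach: ΔP = f(L/D)(ρV²/2) = 0.01986·(2.897/0.2516)·(924.1·2.619²/2) = 0.01986·11.51·3169 = 724.5 Pa.
ΔP = 724.5 Pa = 0.7245 kPa.

ΔP ≈ 0.7245 kPa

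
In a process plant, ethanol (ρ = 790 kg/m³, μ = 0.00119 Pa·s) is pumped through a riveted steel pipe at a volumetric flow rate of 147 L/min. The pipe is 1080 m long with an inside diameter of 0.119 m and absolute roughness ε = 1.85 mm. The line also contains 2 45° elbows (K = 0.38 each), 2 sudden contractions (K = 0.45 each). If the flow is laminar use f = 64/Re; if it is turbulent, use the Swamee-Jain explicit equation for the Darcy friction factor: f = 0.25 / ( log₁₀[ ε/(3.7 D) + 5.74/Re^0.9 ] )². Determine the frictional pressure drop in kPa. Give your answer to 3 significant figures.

Q = 147 L/min = 147/60000 = 0.00245 m³/s.
Cross-sectional area A = πD²/4 = π(0.119)²/4 = 0.01112 m²; mean velocity V = Q/A = 0.00245/0.01112 = 0.2203 m/s.
Reynolds number Re = ρVD/μ = 790 · 0.2203 · 0.119 / 0.00119 = 1.74e+04.
Re > 4000 → turbulent. Relative roughness ε/D = 0.00185/0.119 = 0.0155. Swamee-Jain: f = 0.25/(log₁₀[0.0155/3.7 + 5.74/1.74e+04^0.9])² = 0.25/(log₁₀[0.0042 + 0.000876])² = 0.25/(-2.294)² = 0.04749.
Total minor-loss coefficient ΣK = 2·0.38 + 2·0.45 = 1.66.
ΔP = [f·L/D + ΣK]·(ρV²/2) = [0.04749·1080/0.119 + 1.66]·(790·0.2203²/2) = [431 + 1.66]·19.17 = 8293 Pa.
ΔP = 8293 Pa = 8.29 kPa.

ΔP ≈ 8.29 kPa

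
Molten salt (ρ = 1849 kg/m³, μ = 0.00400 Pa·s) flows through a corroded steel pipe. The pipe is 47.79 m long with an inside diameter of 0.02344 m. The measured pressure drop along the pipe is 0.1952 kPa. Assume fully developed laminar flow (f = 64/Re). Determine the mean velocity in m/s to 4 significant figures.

V ≈ 0.01753 m/s

For laminar flow, f = 64/Re with Re = ρVD/μ, so Darcy-Weisbach reduces to ΔP = 32μLV/D². Solving for V: V = ΔP·D²/(32μL) = 195.2·(0.02344)²/(32·0.004·47.79) = 0.01753 m/s.
Check: Re = ρVD/μ = 1849·0.01753·0.02344/0.004 = 190 < 2300, so the laminar assumption holds.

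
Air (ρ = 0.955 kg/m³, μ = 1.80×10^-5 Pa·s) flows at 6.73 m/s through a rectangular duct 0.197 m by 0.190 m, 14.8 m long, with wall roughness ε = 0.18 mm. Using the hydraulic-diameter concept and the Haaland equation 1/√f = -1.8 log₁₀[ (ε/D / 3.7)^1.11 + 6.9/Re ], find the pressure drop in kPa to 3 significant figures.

Hydraulic diameter D_h = 4A/P = 4·(0.197·0.19)/(2·(0.197+0.19)) = 0.1497/0.774 = 0.1934 m.
Re = ρVD_h/μ = 0.955·6.73·0.1934/1.8e-05 = 6.907e+04.
ε/D_h = 0.00018/0.1934 = 0.000931; Haaland gives 1/√f = -1.8 log₁₀[0.000101+9.99e-05] = 6.654, so f = 0.02258.
ΔP = f(L/D_h)(ρV²/2) = 0.02258·14.8/0.1934·21.63 = 37.37 Pa.
ΔP = 0.0374 kPa.

ΔP ≈ 0.0374 kPa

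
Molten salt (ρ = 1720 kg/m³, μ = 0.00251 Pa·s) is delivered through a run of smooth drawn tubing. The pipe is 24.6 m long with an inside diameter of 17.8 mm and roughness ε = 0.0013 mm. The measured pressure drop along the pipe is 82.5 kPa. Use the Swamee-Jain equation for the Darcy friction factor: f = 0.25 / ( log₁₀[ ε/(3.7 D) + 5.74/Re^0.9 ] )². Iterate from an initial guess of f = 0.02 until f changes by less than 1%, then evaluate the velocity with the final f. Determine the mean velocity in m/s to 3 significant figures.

Rearranging Darcy-Weisbach: V = √(2·ΔP·D/(f·L·ρ)). With ε/D = 1.3e-06/0.0178 = 7.3e-05, iterate starting from f = 0.02:
  f = 0.02 → V = √(2·8.25e+04·0.0178/(0.02·24.6·1720)) = 1.863 m/s; Re = ρVD/μ = 2.272e+04; f → 0.0252
  f = 0.0252 → V = 1.66 m/s; Re = 2.024e+04; f → 0.02592
  f = 0.02592 → V = 1.636 m/s; Re = 1.996e+04; f → 0.02601
Converged (Δf/f < 1%). With the final f = 0.02601: V = √(2·8.25e+04·0.0178/(0.02601·24.6·1720)) = 1.634 m/s.

V ≈ 1.63 m/s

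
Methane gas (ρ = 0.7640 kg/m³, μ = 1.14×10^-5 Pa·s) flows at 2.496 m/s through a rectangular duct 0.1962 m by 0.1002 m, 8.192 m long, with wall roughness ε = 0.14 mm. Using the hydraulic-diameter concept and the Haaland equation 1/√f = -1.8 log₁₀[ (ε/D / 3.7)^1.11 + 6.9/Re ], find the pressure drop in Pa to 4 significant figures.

ΔP ≈ 3.996 Pa

Hydraulic diameter D_h = 4A/P = 4·(0.1962·0.1002)/(2·(0.1962+0.1002)) = 0.07864/0.5928 = 0.1327 m.
Re = ρVD_h/μ = 0.764·2.496·0.1327/1.14e-05 = 2.219e+04.
ε/D_h = 0.00014/0.1327 = 0.00106; Haaland gives 1/√f = -1.8 log₁₀[0.000116+0.000311] = 6.065, so f = 0.02719.
ΔP = f(L/D_h)(ρV²/2) = 0.02719·8.192/0.1327·2.38 = 3.996 Pa.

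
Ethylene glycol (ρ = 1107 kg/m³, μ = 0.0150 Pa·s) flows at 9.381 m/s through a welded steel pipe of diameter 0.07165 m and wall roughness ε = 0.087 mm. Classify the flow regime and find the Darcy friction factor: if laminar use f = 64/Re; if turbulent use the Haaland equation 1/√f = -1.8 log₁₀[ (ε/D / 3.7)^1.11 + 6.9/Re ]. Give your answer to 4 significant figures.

f ≈ 0.02434

Re = ρVD/μ = 1107·9.381·0.07165/0.015 = 4.96e+04.
Re > 4000 → turbulent. ε/D = 8.7e-05/0.07165 = 0.00121; Haaland: 1/√f = -1.8 log₁₀[0.000136 + 0.000139] = 6.41, so f = 0.02434.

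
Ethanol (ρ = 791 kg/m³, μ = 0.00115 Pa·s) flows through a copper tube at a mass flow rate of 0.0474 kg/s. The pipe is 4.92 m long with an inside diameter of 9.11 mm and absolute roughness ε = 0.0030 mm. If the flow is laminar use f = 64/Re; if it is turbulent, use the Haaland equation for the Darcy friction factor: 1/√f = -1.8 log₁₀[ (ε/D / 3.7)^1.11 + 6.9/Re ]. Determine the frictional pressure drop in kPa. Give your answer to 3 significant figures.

ΔP ≈ 6.58 kPa

A = πD²/4 = π(0.00911)²/4 = 6.518e-05 m²; mean velocity V = ṁ/(ρA) = 0.0474/(791 · 6.518e-05) = 0.9193 m/s.
Reynolds number Re = ρVD/μ = 791 · 0.9193 · 0.00911 / 0.00115 = 5761.
Re > 4000 → turbulent. Relative roughness ε/D = 3e-06/0.00911 = 0.000329. Haaland: 1/√f = -1.8 log₁₀[(0.000329/3.7)^1.11 + 6.9/5761] = -1.8 log₁₀[3.19e-05 + 0.0012] = 5.238, so f = 0.03644.
Darcy-Weisbach: ΔP = f(L/D)(ρV²/2) = 0.03644·(4.92/0.00911)·(791·0.9193²/2) = 0.03644·540.1·334.3 = 6579 Pa.
ΔP = 6579 Pa = 6.58 kPa.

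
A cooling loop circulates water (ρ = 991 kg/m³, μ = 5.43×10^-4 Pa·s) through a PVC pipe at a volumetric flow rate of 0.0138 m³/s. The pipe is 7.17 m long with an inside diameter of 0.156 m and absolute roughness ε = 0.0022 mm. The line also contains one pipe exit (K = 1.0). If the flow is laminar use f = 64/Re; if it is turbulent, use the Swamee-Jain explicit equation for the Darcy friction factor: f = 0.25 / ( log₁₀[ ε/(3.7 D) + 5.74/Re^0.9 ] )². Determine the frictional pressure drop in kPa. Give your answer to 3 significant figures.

Cross-sectional area A = πD²/4 = π(0.156)²/4 = 0.01911 m²; mean velocity V = Q/A = 0.0138/0.01911 = 0.722 m/s.
Reynolds number Re = ρVD/μ = 991 · 0.722 · 0.156 / 0.000543 = 2.056e+05.
Re > 4000 → turbulent. Relative roughness ε/D = 2.2e-06/0.156 = 1.41e-05. Swamee-Jain: f = 0.25/(log₁₀[1.41e-05/3.7 + 5.74/2.056e+05^0.9])² = 0.25/(log₁₀[3.81e-06 + 9.49e-05])² = 0.25/(-4.006)² = 0.01558.
Total minor-loss coefficient ΣK = 1·1 = 1.
ΔP = [f·L/D + ΣK]·(ρV²/2) = [0.01558·7.17/0.156 + 1]·(991·0.722²/2) = [0.7161 + 1]·258.3 = 443.3 Pa.
ΔP = 443.3 Pa = 0.443 kPa.

ΔP ≈ 0.443 kPa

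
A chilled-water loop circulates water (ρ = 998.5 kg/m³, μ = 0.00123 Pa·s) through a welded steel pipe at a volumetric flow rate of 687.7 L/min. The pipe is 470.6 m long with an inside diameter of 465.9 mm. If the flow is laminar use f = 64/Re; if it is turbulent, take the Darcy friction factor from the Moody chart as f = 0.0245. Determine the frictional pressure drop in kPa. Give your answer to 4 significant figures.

Q = 687.7 L/min = 687.7/60000 = 0.01146 m³/s.
Cross-sectional area A = πD²/4 = π(0.4659)²/4 = 0.1705 m²; mean velocity V = Q/A = 0.01146/0.1705 = 0.06723 m/s.
Reynolds number Re = ρVD/μ = 998.5 · 0.06723 · 0.4659 / 0.00123 = 2.543e+04.
Re > 4000 → turbulent; use the Moody-chart value f = 0.0245.
Darcy-Weisbach: ΔP = f(L/D)(ρV²/2) = 0.0245·(470.6/0.4659)·(998.5·0.06723²/2) = 0.0245·1010·2.257 = 55.85 Pa.
ΔP = 55.85 Pa = 0.05585 kPa.

ΔP ≈ 0.05585 kPa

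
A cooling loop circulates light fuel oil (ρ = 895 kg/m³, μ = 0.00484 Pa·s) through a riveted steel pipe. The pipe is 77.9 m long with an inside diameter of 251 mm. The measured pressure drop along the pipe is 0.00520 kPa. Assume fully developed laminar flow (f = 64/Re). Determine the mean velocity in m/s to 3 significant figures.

V ≈ 0.0272 m/s

For laminar flow, f = 64/Re with Re = ρVD/μ, so Darcy-Weisbach reduces to ΔP = 32μLV/D². Solving for V: V = ΔP·D²/(32μL) = 5.2·(0.251)²/(32·0.00484·77.9) = 0.02715 m/s.
Check: Re = ρVD/μ = 895·0.02715·0.251/0.00484 = 1260 < 2300, so the laminar assumption holds.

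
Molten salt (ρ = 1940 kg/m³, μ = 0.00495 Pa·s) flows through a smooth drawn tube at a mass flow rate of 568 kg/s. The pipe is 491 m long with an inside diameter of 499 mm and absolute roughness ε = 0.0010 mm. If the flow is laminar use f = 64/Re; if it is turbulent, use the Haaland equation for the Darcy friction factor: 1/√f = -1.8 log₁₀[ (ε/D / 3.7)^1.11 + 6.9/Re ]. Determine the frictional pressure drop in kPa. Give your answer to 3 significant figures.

ΔP ≈ 30.9 kPa

A = πD²/4 = π(0.499)²/4 = 0.1956 m²; mean velocity V = ṁ/(ρA) = 568/(1940 · 0.1956) = 1.497 m/s.
Reynolds number Re = ρVD/μ = 1940 · 1.497 · 0.499 / 0.00495 = 2.928e+05.
Re > 4000 → turbulent. Relative roughness ε/D = 1e-06/0.499 = 2e-06. Haaland: 1/√f = -1.8 log₁₀[(2e-06/3.7)^1.11 + 6.9/2.928e+05] = -1.8 log₁₀[1.11e-07 + 2.36e-05] = 8.326, so f = 0.01442.
Darcy-Weisbach: ΔP = f(L/D)(ρV²/2) = 0.01442·(491/0.499)·(1940·1.497²/2) = 0.01442·984·2174 = 3.086e+04 Pa.
ΔP = 3.086e+04 Pa = 30.9 kPa.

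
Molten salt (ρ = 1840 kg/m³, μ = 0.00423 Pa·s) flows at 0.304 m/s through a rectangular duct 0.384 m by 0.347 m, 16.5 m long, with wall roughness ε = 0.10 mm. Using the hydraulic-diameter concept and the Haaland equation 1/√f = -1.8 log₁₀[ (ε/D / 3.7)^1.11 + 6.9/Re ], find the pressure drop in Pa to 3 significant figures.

Hydraulic diameter D_h = 4A/P = 4·(0.384·0.347)/(2·(0.384+0.347)) = 0.533/1.462 = 0.3646 m.
Re = ρVD_h/μ = 1840·0.304·0.3646/0.00423 = 4.821e+04.
ε/D_h = 0.0001/0.3646 = 0.000274; Haaland gives 1/√f = -1.8 log₁₀[2.6e-05+0.000143] = 6.789, so f = 0.0217.
ΔP = f(L/D_h)(ρV²/2) = 0.0217·16.5/0.3646·85.02 = 83.49 Pa.

ΔP ≈ 83.5 Pa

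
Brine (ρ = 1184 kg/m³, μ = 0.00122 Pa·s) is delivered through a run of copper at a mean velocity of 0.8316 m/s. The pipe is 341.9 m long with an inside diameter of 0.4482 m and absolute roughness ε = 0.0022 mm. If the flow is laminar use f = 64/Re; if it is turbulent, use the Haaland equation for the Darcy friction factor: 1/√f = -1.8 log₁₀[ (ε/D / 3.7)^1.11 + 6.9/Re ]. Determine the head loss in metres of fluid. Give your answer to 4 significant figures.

Reynolds number Re = ρVD/μ = 1184 · 0.8316 · 0.4482 / 0.00122 = 3.617e+05.
Re > 4000 → turbulent. Relative roughness ε/D = 2.2e-06/0.4482 = 4.91e-06. Haaland: 1/√f = -1.8 log₁₀[(4.91e-06/3.7)^1.11 + 6.9/3.617e+05] = -1.8 log₁₀[2.99e-07 + 1.91e-05] = 8.483, so f = 0.0139.
Darcy-Weisbach: ΔP = f(L/D)(ρV²/2) = 0.0139·(341.9/0.4482)·(1184·0.8316²/2) = 0.0139·762.8·409.4 = 4340 Pa.
Head loss h_f = ΔP/(ρg) = 4340/(1184·9.81) = 0.3736 m.

h_f ≈ 0.3736 m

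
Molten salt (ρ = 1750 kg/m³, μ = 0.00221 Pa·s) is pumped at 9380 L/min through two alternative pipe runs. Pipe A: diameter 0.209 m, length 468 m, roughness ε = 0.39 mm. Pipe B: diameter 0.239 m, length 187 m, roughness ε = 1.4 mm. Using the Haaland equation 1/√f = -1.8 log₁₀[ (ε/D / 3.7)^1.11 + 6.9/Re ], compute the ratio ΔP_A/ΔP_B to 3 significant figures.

Pipe A: V = Q/A = 0.1563/0.03431 = 4.557 m/s; Re = 7.542e+05; ε/D = 0.00187; Haaland → f = 0.02327; ΔP_A = f(L/D)(ρV²/2) = 9.466e+05 Pa.
Pipe B: V = Q/A = 0.1563/0.04486 = 3.485 m/s; Re = 6.595e+05; ε/D = 0.00586; Haaland → f = 0.03206; ΔP_B = f(L/D)(ρV²/2) = 2.665e+05 Pa.
ΔP_A/ΔP_B = 9.466e+05/2.665e+05 = 3.55.

ΔP_A/ΔP_B ≈ 3.55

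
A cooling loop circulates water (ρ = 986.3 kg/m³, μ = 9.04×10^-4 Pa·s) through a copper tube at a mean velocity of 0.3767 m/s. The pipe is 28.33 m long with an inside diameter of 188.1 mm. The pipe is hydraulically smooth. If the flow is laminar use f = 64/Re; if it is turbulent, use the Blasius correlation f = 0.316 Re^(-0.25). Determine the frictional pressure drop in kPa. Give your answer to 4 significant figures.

ΔP ≈ 0.1997 kPa

Reynolds number Re = ρVD/μ = 986.3 · 0.3767 · 0.1881 / 0.000904 = 7.731e+04.
Re > 4000 → turbulent. Smooth-pipe (Blasius): f = 0.316 Re^(-0.25) = 0.316/(7.731e+04)^0.25 = 0.01895.
Darcy-Weisbach: ΔP = f(L/D)(ρV²/2) = 0.01895·(28.33/0.1881)·(986.3·0.3767²/2) = 0.01895·150.6·69.98 = 199.7 Pa.
ΔP = 199.7 Pa = 0.1997 kPa.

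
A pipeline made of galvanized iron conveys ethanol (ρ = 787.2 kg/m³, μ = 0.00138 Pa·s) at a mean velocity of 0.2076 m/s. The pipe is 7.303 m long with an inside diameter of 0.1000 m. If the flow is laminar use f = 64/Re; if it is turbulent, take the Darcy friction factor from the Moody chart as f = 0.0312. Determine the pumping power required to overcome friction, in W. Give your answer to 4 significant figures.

Reynolds number Re = ρVD/μ = 787.2 · 0.2076 · 0.1 / 0.00138 = 1.184e+04.
Re > 4000 → turbulent; use the Moody-chart value f = 0.0312.
Darcy-Weisbach: ΔP = f(L/D)(ρV²/2) = 0.0312·(7.303/0.1)·(787.2·0.2076²/2) = 0.0312·73.03·16.96 = 38.65 Pa.
Q = V·A = 0.2076·0.007854 = 0.00163 m³/s.
Pumping power P = QΔP = 0.00163·38.65 = 0.063021 W = 0.06302 W.

P ≈ 0.06302 W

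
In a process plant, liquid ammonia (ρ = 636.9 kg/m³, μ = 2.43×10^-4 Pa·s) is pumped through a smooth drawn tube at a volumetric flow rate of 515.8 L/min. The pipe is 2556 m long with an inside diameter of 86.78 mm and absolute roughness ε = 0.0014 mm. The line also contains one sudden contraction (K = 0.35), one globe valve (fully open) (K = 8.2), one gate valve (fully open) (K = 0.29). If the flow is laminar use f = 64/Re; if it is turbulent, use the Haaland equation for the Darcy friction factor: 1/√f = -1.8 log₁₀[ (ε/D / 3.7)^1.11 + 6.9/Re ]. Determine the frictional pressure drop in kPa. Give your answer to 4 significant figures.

Q = 515.8 L/min = 515.8/60000 = 0.008597 m³/s.
Cross-sectional area A = πD²/4 = π(0.08678)²/4 = 0.005915 m²; mean velocity V = Q/A = 0.008597/0.005915 = 1.453 m/s.
Reynolds number Re = ρVD/μ = 636.9 · 1.453 · 0.08678 / 0.000243 = 3.306e+05.
Re > 4000 → turbulent. Relative roughness ε/D = 1.4e-06/0.08678 = 1.61e-05. Haaland: 1/√f = -1.8 log₁₀[(1.61e-05/3.7)^1.11 + 6.9/3.306e+05] = -1.8 log₁₀[1.12e-06 + 2.09e-05] = 8.384, so f = 0.01423.
Total minor-loss coefficient ΣK = 1·0.35 + 1·8.2 + 1·0.29 = 8.84.
ΔP = [f·L/D + ΣK]·(ρV²/2) = [0.01423·2556/0.08678 + 8.84]·(636.9·1.453²/2) = [419 + 8.84]·672.7 = 2.878e+05 Pa.
ΔP = 2.878e+05 Pa = 287.8 kPa.

ΔP ≈ 287.8 kPa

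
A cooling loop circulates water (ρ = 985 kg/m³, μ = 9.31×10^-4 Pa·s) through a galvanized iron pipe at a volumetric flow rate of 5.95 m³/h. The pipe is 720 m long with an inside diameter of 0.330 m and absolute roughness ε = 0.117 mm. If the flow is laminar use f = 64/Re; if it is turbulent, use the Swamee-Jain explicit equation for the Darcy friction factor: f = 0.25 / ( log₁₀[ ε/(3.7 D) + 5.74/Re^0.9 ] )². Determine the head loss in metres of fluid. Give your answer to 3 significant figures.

h_f ≈ 0.00146 m

Q = 5.95 m³/h = 5.95/3600 = 0.001653 m³/s.
Cross-sectional area A = πD²/4 = π(0.33)²/4 = 0.08553 m²; mean velocity V = Q/A = 0.001653/0.08553 = 0.01932 m/s.
Reynolds number Re = ρVD/μ = 985 · 0.01932 · 0.33 / 0.000931 = 6747.
Re > 4000 → turbulent. Relative roughness ε/D = 0.000117/0.33 = 0.000355. Swamee-Jain: f = 0.25/(log₁₀[0.000355/3.7 + 5.74/6747^0.9])² = 0.25/(log₁₀[9.58e-05 + 0.00205])² = 0.25/(-2.667)² = 0.03513.
Darcy-Weisbach: ΔP = f(L/D)(ρV²/2) = 0.03513·(720/0.33)·(985·0.01932²/2) = 0.03513·2182·0.1839 = 14.1 Pa.
Head loss h_f = ΔP/(ρg) = 14.1/(985·9.81) = 0.00146 m.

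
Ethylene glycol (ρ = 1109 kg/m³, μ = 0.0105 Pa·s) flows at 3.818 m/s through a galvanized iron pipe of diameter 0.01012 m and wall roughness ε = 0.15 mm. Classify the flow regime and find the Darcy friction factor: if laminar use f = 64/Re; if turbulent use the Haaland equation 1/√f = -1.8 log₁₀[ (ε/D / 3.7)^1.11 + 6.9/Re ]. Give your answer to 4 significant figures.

Re = ρVD/μ = 1109·3.818·0.01012/0.0105 = 4081.
Re > 4000 → turbulent. ε/D = 0.00015/0.01012 = 0.0148; Haaland: 1/√f = -1.8 log₁₀[0.00218 + 0.00169] = 4.341, so f = 0.05306.

f ≈ 0.05306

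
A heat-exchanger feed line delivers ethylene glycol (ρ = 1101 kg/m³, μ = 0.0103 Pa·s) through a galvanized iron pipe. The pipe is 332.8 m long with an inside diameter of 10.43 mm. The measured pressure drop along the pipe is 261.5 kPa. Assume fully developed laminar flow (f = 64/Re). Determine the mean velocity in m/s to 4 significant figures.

V ≈ 0.2593 m/s

For laminar flow, f = 64/Re with Re = ρVD/μ, so Darcy-Weisbach reduces to ΔP = 32μLV/D². Solving for V: V = ΔP·D²/(32μL) = 2.615e+05·(0.01043)²/(32·0.0103·332.8) = 0.2593 m/s.
Check: Re = ρVD/μ = 1101·0.2593·0.01043/0.0103 = 289.1 < 2300, so the laminar assumption holds.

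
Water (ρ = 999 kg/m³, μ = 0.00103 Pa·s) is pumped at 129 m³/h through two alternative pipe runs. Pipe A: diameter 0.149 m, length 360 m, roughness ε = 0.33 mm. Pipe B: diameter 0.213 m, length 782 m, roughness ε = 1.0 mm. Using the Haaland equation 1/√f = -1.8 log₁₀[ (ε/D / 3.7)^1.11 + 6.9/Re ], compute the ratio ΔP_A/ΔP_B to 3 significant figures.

ΔP_A/ΔP_B ≈ 2.23

Pipe A: V = Q/A = 0.03583/0.01744 = 2.055 m/s; Re = 2.97e+05; ε/D = 0.00221; Haaland → f = 0.02462; ΔP_A = f(L/D)(ρV²/2) = 1.255e+05 Pa.
Pipe B: V = Q/A = 0.03583/0.03563 = 1.006 m/s; Re = 2.078e+05; ε/D = 0.00469; Haaland → f = 0.03029; ΔP_B = f(L/D)(ρV²/2) = 5.617e+04 Pa.
ΔP_A/ΔP_B = 1.255e+05/5.617e+04 = 2.23.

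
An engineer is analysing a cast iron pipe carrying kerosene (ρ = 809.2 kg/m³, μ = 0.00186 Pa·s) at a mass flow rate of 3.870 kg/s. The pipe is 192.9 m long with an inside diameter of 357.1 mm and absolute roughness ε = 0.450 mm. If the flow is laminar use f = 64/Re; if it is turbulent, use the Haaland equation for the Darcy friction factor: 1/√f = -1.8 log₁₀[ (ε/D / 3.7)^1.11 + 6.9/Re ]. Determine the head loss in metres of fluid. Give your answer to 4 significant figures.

h_f ≈ 0.002197 m

A = πD²/4 = π(0.3571)²/4 = 0.1002 m²; mean velocity V = ṁ/(ρA) = 3.87/(809.2 · 0.1002) = 0.04775 m/s.
Reynolds number Re = ρVD/μ = 809.2 · 0.04775 · 0.3571 / 0.00186 = 7419.
Re > 4000 → turbulent. Relative roughness ε/D = 0.00045/0.3571 = 0.00126. Haaland: 1/√f = -1.8 log₁₀[(0.00126/3.7)^1.11 + 6.9/7419] = -1.8 log₁₀[0.000142 + 0.00093] = 5.346, so f = 0.03499.
Darcy-Weisbach: ΔP = f(L/D)(ρV²/2) = 0.03499·(192.9/0.3571)·(809.2·0.04775²/2) = 0.03499·540.2·0.9226 = 17.44 Pa.
Head loss h_f = ΔP/(ρg) = 17.44/(809.2·9.81) = 0.002197 m.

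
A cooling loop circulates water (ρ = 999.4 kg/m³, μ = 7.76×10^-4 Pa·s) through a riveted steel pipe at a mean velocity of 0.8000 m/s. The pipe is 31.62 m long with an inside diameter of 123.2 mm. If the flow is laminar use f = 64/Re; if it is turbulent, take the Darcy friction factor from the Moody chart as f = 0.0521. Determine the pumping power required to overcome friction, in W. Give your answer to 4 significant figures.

Reynolds number Re = ρVD/μ = 999.4 · 0.8 · 0.1232 / 0.000776 = 1.269e+05.
Re > 4000 → turbulent; use the Moody-chart value f = 0.0521.
Darcy-Weisbach: ΔP = f(L/D)(ρV²/2) = 0.0521·(31.62/0.1232)·(999.4·0.8²/2) = 0.0521·256.7·319.8 = 4276 Pa.
Q = V·A = 0.8·0.01192 = 0.009537 m³/s.
Pumping power P = QΔP = 0.009537·4276 = 40.783 W = 40.78 W.

P ≈ 40.78 W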